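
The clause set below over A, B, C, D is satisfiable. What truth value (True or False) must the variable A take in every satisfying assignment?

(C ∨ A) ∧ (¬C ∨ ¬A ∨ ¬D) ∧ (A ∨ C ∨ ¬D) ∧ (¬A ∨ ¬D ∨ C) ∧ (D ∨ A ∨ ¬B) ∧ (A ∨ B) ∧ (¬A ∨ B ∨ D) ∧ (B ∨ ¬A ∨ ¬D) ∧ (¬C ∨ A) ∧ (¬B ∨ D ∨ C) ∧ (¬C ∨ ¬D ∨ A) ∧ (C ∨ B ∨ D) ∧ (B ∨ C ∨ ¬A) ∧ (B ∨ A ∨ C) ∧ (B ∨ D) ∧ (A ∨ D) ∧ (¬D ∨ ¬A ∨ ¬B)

True

Suppose A = False.
Unit clause (C) forces C = True.
Now (¬C) is unsatisfied and unit — conflict.
So every satisfying assignment has A = True.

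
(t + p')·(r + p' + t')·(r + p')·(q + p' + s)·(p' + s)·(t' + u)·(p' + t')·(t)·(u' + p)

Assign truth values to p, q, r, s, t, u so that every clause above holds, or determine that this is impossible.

UNSATISFIABLE

Unit clause (t) forces t = 1.
Unit clause (u) forces u = 1.
Unit clause (p') forces p = 0.
Now (p) is unsatisfied and unit — conflict.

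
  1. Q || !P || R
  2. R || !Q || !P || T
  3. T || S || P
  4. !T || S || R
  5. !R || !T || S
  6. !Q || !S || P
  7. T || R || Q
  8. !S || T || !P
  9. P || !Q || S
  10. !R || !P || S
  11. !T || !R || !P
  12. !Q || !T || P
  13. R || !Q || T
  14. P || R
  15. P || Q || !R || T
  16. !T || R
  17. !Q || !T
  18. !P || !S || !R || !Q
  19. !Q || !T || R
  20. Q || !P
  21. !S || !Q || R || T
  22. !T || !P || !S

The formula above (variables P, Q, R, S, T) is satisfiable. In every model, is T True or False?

Suppose T = false.
Try S = true.
(!P) alone gives P = false.
(!Q) alone gives Q = false.
(R) alone gives R = true.
That conflicts with the unit clause (!R).
Backtrack on S: now try S = false.
(P) alone gives P = true.
(!R) alone gives R = false.
(Q) alone gives Q = true.
That conflicts with the unit clause (!Q).
Either choice for S ends in contradiction.
So every satisfying assignment has T = True.

True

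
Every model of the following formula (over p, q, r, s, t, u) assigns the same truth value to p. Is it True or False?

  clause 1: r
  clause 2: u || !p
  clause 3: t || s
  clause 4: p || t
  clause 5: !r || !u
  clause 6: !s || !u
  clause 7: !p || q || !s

False

Suppose p = true.
The clause (r) is unit, so r = true.
The clause (u) is unit, so u = true.
That conflicts with the unit clause (!u).
So every satisfying assignment has p = False.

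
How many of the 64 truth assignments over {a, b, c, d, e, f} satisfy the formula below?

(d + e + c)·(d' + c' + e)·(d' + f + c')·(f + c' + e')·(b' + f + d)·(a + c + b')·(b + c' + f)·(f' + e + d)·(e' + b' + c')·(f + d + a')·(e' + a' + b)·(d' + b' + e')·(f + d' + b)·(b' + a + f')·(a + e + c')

10

There are 2^6 = 64 truth assignments over (a, b, c, d, e, f).
Split on d. With d = 1, the clauses containing d are satisfied and d' drops from the rest; 6 of the 2^5 = 32 assignments to the other variables satisfy what remains.
With d = 0, by the same count on the reduced clause set, 4 assignments work.
(One model: a=F, b=F, c=F, d=F, e=T, f=F.)
Total: 6 + 4 = 10.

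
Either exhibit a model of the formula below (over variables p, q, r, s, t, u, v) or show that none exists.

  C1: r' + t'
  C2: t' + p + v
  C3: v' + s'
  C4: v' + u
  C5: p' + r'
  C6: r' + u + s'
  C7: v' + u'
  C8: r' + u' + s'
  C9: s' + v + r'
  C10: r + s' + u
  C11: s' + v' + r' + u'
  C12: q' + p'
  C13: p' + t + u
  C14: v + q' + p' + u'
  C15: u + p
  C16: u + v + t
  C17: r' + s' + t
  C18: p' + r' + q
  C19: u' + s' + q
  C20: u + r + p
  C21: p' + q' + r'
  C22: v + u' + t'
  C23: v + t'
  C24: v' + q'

p=0; q=0; r=1; s=0; t=0; u=1; v=0

Case r = 1:
(t') alone gives t = 0.
(p') alone gives p = 0.
(u) alone gives u = 1.
(v') alone gives v = 0.
(s') alone gives s = 0.
No clause remains; q is free.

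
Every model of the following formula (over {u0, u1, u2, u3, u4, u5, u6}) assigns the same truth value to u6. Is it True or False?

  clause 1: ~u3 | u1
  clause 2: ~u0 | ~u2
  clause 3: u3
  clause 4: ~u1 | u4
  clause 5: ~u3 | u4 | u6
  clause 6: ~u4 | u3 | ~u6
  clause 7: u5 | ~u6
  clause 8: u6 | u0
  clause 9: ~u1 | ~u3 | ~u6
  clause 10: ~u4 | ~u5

False

Suppose u6 = 1.
The clause (u3) is unit, so u3 = 1.
The clause (u1) is unit, so u1 = 1.
Now (~u1) is unsatisfied and unit — conflict.
So every satisfying assignment has u6 = False.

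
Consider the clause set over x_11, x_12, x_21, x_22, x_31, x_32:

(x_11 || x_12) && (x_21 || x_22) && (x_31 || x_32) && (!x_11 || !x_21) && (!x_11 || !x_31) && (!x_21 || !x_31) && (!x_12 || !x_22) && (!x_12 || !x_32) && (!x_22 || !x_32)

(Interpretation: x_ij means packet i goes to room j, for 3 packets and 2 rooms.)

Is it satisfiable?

Suppose x_11 = true.
(!x_21) alone gives x_21 = false.
(x_22) alone gives x_22 = true.
(!x_31) alone gives x_31 = false.
(x_32) alone gives x_32 = true.
That conflicts with the unit clause (!x_32).
Backtrack on x_11: now try x_11 = false.
(x_12) alone gives x_12 = true.
(!x_22) alone gives x_22 = false.
(x_21) alone gives x_21 = true.
(!x_31) alone gives x_31 = false.
(x_32) alone gives x_32 = true.
That conflicts with the unit clause (!x_32).
Both values of x_11 lead to a conflict.
No assignment satisfies every clause.

No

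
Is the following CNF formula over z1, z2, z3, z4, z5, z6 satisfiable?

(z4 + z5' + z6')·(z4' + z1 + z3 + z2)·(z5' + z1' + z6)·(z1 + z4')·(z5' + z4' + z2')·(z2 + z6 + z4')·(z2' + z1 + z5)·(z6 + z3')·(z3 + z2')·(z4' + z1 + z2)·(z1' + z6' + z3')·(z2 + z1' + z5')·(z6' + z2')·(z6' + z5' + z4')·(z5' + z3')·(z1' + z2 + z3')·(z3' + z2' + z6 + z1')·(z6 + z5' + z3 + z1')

Yes, satisfiable

Branch on z1: set z1 = 0.
Unit clause (z4') forces z4 = 0.
Branch on z5: set z5 = 0.
Unit clause (z2') forces z2 = 0.
Branch on z6: set z6 = 1.
All clauses hold; z3 can take either value.
A satisfying assignment: z1=0, z2=0, z3=1, z4=0, z5=0, z6=1.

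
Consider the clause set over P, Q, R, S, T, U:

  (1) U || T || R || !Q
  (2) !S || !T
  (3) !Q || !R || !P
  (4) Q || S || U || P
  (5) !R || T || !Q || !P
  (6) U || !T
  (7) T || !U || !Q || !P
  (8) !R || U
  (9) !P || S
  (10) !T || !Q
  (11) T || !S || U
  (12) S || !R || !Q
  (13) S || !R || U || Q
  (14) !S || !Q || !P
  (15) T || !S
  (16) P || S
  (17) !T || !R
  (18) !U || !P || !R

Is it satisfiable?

Try S = false.
(!P) alone gives P = false.
Now (P) is unsatisfied and unit — conflict.
That branch fails; take S = true instead.
(!T) alone gives T = false.
Now (T) is unsatisfied and unit — conflict.
Either choice for S ends in contradiction.
No assignment satisfies every clause.

No, unsatisfiable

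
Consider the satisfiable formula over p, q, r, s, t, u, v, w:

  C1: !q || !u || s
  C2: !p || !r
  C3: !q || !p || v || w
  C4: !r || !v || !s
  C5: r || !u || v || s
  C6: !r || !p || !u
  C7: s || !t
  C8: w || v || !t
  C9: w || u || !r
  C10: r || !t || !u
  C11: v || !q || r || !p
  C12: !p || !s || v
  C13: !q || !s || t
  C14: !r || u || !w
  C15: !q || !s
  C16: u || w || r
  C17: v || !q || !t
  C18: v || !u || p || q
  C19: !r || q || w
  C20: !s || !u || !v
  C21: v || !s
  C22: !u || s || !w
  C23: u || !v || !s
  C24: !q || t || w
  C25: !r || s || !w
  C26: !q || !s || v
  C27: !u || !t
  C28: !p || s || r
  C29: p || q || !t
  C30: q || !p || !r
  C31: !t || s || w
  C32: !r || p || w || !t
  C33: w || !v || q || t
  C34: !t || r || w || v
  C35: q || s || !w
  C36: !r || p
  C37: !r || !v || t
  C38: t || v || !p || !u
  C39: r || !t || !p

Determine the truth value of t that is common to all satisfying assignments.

False

Suppose t = true.
Unit clause (s) forces s = true.
Unit clause (!q) forces q = false.
Unit clause (v) forces v = true.
Unit clause (!r) forces r = false.
Unit clause (!u) forces u = false.
That conflicts with the unit clause (u).
So every satisfying assignment has t = False.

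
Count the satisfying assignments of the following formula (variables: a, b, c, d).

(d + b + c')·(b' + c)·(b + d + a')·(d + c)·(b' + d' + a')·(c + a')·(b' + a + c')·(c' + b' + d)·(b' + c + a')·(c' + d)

There are 2^4 = 16 truth assignments over (a, b, c, d).
Split on b. With b = 1, the clauses containing b are satisfied and b' drops from the rest; 0 of the 2^3 = 8 assignments to the other variables satisfy what remains.
With b = 0, by the same count on the reduced clause set, 3 assignments work.
(One model: a=F, b=F, c=F, d=T.)
Total: 0 + 3 = 3.

3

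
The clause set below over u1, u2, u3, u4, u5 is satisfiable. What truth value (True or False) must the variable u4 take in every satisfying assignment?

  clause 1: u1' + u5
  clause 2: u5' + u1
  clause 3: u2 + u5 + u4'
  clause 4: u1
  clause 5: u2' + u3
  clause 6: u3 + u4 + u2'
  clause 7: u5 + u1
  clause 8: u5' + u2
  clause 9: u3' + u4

True

Suppose u4 = 0.
From the singleton clause (u1), u1 = 1.
From the singleton clause (u5), u5 = 1.
From the singleton clause (u2), u2 = 1.
From the singleton clause (u3), u3 = 1.
Now (u3') is unsatisfied and unit — conflict.
So every satisfying assignment has u4 = True.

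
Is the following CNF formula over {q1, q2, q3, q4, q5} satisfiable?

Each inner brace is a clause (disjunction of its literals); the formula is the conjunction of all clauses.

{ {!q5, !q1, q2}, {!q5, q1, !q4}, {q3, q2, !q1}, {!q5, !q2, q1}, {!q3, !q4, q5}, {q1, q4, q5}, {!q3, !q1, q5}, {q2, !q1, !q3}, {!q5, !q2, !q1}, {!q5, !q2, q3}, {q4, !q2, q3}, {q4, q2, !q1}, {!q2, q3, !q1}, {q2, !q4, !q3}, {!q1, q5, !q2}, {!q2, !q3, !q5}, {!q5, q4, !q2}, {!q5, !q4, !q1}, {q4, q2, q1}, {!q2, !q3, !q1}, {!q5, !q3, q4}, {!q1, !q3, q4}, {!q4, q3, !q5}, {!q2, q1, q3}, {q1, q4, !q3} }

Yes, satisfiable

Branch on q5: set q5 = false.
Branch on q3: set q3 = false.
Branch on q2: set q2 = false.
From the singleton clause (!q1), q1 = false.
From the singleton clause (q4), q4 = true.
All clauses are satisfied.
A satisfying assignment: q1: false; q2: false; q3: false; q4: true; q5: false.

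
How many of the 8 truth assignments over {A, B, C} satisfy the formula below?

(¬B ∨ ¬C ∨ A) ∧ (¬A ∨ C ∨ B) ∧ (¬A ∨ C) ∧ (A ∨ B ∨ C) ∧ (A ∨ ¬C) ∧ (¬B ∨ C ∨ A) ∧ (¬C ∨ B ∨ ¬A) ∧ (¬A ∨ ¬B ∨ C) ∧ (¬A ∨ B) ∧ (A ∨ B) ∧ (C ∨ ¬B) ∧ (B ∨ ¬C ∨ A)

1

There are 2^3 = 8 truth assignments over (A, B, C).
Check each against the 12 clauses (columns in the order A, B, C):
  F F F  ✗ fails (A ∨ B ∨ C)
  F F T  ✗ fails (A ∨ ¬C)
  F T F  ✗ fails (¬B ∨ C ∨ A)
  F T T  ✗ fails (¬B ∨ ¬C ∨ A)
  T F F  ✗ fails (¬A ∨ C ∨ B)
  T F T  ✗ fails (¬C ∨ B ∨ ¬A)
  T T F  ✗ fails (¬A ∨ C)
  T T T  ✓ satisfies all
1 of the 8 rows is a model.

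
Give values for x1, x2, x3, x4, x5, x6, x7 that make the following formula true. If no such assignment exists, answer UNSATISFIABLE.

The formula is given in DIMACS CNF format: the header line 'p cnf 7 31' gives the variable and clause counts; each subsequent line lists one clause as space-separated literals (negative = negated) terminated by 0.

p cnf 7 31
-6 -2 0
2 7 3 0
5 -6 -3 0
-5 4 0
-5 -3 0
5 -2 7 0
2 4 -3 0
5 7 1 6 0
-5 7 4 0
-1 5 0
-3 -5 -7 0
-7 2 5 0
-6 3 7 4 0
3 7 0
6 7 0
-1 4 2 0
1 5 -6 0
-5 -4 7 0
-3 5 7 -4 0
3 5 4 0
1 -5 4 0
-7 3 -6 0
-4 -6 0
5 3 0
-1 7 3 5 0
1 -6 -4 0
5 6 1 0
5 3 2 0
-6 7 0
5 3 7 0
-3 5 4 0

Case x6 = False:
(x7) alone gives x7 = True.
Case x5 = True:
(x4) alone gives x4 = True.
(¬x3) alone gives x3 = False.
No clause remains; x1, x2 are free.

x1=True,  x2=False,  x3=False,  x4=True,  x5=True,  x6=False,  x7=True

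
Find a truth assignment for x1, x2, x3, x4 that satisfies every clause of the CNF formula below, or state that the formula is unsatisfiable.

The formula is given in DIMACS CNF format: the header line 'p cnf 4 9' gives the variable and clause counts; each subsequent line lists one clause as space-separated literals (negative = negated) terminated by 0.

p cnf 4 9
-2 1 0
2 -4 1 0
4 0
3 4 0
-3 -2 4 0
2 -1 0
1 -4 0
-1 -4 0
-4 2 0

UNSATISFIABLE

The clause (x4) is unit, so x4 = True.
The clause (x1) is unit, so x1 = True.
But (¬x1) is also a unit clause — contradiction.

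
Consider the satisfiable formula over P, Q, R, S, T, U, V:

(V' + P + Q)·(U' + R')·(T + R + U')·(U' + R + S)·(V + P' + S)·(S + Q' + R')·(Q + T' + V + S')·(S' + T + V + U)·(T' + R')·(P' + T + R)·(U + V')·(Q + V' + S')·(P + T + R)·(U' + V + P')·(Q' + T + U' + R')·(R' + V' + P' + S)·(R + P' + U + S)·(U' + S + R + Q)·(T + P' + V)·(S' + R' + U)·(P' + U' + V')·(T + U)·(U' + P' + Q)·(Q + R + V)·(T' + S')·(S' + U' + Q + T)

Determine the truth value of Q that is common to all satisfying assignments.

True

Suppose Q = 0.
Suppose V = 0.
(R) alone gives R = 1.
(U') alone gives U = 0.
(T') alone gives T = 0.
That conflicts with the unit clause (T).
Backtrack on V: now try V = 1.
(P) alone gives P = 1.
(U) alone gives U = 1.
That conflicts with the unit clause (U').
Either choice for V ends in contradiction.
So every satisfying assignment has Q = True.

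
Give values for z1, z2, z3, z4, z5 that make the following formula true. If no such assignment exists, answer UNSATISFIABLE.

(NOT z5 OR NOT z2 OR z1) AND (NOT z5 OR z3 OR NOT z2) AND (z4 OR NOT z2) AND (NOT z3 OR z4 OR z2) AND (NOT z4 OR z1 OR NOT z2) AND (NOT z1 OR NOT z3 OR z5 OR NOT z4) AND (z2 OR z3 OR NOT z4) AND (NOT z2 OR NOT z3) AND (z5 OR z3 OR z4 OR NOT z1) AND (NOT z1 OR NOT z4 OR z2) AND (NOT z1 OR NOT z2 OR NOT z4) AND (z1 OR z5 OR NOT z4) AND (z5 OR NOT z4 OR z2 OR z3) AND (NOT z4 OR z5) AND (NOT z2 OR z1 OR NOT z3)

z1=false; z2=false; z3=false; z4=false; z5=false

Try z4 = false.
From the singleton clause (NOT z2), z2 = false.
From the singleton clause (NOT z3), z3 = false.
Try z5 = false.
From the singleton clause (NOT z1), z1 = false.
This assignment satisfies each clause.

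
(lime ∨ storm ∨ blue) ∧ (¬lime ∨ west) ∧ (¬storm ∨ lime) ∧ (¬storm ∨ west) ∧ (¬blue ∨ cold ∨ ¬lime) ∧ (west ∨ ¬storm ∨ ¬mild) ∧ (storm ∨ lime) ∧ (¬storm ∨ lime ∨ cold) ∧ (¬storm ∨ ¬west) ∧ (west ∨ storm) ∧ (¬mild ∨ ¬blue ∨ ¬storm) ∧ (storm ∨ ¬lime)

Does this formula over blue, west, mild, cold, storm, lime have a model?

Suppose lime = False.
(¬storm) alone gives storm = False.
That conflicts with the unit clause (storm).
Backtrack on lime: now try lime = True.
(west) alone gives west = True.
(¬storm) alone gives storm = False.
That conflicts with the unit clause (storm).
Both values of lime lead to a conflict.
No assignment satisfies every clause.

Unsatisfiable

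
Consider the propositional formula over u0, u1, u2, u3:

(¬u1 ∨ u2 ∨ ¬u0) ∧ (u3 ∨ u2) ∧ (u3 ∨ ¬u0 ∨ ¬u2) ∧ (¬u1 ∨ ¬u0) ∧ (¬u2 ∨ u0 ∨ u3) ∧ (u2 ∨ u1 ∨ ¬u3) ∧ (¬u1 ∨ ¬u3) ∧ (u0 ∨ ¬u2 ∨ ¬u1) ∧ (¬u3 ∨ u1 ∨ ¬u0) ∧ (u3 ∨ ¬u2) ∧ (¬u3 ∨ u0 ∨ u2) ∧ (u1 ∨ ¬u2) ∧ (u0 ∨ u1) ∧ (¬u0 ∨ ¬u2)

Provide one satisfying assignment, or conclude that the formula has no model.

Try u3 = True.
From the singleton clause (¬u1), u1 = False.
From the singleton clause (u2), u2 = True.
But (¬u2) is also a unit clause — contradiction.
Undo u3 and try u3 = False.
From the singleton clause (u2), u2 = True.
But (¬u2) is also a unit clause — contradiction.
Neither u3 = True nor u3 = False works.

UNSATISFIABLE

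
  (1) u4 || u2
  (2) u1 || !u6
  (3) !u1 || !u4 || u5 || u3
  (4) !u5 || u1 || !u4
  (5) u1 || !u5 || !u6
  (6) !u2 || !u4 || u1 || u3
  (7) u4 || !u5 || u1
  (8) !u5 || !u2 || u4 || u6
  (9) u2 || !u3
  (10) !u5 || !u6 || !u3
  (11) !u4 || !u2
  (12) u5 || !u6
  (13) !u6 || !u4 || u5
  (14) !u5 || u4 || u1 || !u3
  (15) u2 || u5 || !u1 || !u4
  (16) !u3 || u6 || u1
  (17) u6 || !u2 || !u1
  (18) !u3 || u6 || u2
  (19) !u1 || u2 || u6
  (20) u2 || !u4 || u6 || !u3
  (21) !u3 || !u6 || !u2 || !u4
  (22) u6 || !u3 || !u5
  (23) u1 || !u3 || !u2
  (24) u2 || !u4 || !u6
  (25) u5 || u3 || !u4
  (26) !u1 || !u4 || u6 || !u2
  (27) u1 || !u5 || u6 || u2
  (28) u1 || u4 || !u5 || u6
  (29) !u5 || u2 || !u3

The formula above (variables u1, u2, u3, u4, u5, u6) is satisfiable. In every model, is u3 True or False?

False

Suppose u3 = true.
Unit clause (u2) forces u2 = true.
Unit clause (!u4) forces u4 = false.
Unit clause (u1) forces u1 = true.
Unit clause (u6) forces u6 = true.
Unit clause (!u5) forces u5 = false.
That conflicts with the unit clause (u5).
So every satisfying assignment has u3 = False.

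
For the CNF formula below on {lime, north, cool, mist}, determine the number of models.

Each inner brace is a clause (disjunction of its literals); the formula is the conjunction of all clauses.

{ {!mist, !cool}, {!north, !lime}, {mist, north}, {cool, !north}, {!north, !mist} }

There are 2^4 = 16 truth assignments over (lime, north, cool, mist).
Split on north. With north = true, the clauses containing north are satisfied and !north drops from the rest; 1 of the 2^3 = 8 assignments to the other variables satisfy what remains.
With north = false, by the same count on the reduced clause set, 2 assignments work.
(One model: lime=F, north=F, cool=F, mist=T.)
Total: 1 + 2 = 3.

3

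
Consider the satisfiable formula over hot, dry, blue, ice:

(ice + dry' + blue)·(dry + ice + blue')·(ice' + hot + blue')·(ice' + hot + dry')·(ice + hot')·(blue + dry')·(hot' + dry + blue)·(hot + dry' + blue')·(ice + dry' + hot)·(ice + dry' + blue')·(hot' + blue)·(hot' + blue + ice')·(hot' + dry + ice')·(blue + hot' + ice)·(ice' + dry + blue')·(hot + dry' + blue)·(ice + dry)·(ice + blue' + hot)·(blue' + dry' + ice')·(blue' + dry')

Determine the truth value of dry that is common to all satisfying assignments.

False

Suppose dry = 1.
The clause (blue) is unit, so blue = 1.
That conflicts with the unit clause (blue').
So every satisfying assignment has dry = False.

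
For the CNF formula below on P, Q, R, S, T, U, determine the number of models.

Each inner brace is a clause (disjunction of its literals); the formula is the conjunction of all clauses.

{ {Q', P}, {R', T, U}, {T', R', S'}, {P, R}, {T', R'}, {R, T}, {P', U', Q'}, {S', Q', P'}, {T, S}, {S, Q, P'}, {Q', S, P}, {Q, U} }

4

There are 2^6 = 64 truth assignments over (P, Q, R, S, T, U).
Split on S. With S = 1, the clauses containing S are satisfied and S' drops from the rest; 3 of the 2^5 = 32 assignments to the other variables satisfy what remains.
With S = 0, by the same count on the reduced clause set, 1 assignment works.
(One model: P=F, Q=F, R=T, S=T, T=F, U=T.)
Total: 3 + 1 = 4.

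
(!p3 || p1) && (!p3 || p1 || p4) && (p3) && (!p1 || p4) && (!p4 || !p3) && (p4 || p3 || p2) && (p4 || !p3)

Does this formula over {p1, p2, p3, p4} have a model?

From the singleton clause (p3), p3 = true.
From the singleton clause (p1), p1 = true.
From the singleton clause (p4), p4 = true.
That conflicts with the unit clause (!p4).
No assignment satisfies every clause.

No, unsatisfiable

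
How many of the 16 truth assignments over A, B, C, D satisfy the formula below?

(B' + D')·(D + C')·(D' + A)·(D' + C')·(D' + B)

4

There are 2^4 = 16 truth assignments over (A, B, C, D).
Check each against the 5 clauses (columns in the order A, B, C, D):
  F F F F  ✓ satisfies all
  F F F T  ✗ fails (D' + A)
  F F T F  ✗ fails (D + C')
  F F T T  ✗ fails (D' + A)
  F T F F  ✓ satisfies all
  F T F T  ✗ fails (B' + D')
  F T T F  ✗ fails (D + C')
  F T T T  ✗ fails (B' + D')
  T F F F  ✓ satisfies all
  T F F T  ✗ fails (D' + B)
  T F T F  ✗ fails (D + C')
  T F T T  ✗ fails (D' + C')
  T T F F  ✓ satisfies all
  T T F T  ✗ fails (B' + D')
  T T T F  ✗ fails (D + C')
  T T T T  ✗ fails (B' + D')
4 of the 16 rows are models.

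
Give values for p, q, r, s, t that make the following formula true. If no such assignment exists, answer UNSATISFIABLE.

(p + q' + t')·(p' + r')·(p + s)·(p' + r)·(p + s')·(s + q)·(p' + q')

Suppose p = 0.
Unit clause (s) forces s = 1.
That conflicts with the unit clause (s').
That branch fails; take p = 1 instead.
Unit clause (r') forces r = 0.
That conflicts with the unit clause (r).
Either choice for p ends in contradiction.

UNSATISFIABLE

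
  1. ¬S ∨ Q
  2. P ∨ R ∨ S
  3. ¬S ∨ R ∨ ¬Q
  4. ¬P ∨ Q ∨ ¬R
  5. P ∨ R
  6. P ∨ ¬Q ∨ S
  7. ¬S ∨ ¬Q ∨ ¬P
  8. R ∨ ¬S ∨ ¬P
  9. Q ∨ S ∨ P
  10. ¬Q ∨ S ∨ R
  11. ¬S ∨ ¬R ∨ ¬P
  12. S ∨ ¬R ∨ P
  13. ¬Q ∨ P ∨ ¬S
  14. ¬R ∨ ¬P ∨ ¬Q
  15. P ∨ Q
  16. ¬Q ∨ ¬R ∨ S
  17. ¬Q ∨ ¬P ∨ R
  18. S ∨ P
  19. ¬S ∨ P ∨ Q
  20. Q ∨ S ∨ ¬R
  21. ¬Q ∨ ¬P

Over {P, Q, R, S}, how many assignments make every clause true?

There are 2^4 = 16 truth assignments over (P, Q, R, S).
Split on R. With R = True, the clauses containing R are satisfied and ¬R drops from the rest; 0 of the 2^3 = 8 assignments to the other variables satisfy what remains.
With R = False, by the same count on the reduced clause set, 1 assignment works.
(One model: P=T, Q=F, R=F, S=F.)
Total: 0 + 1 = 1.

1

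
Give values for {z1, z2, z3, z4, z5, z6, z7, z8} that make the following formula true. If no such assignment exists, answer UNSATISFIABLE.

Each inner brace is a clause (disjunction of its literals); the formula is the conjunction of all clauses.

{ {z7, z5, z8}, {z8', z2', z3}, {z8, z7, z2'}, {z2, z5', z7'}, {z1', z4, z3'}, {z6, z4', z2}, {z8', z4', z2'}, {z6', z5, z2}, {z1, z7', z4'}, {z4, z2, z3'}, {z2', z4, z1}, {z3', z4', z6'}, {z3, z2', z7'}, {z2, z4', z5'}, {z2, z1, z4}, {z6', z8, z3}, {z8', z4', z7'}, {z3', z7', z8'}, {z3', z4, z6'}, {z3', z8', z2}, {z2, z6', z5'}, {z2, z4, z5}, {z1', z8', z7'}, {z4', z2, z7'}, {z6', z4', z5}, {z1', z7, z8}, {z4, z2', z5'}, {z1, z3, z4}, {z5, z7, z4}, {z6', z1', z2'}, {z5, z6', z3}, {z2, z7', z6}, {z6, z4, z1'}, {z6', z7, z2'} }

Case z7 = 1:
Case z2 = 1:
From the singleton clause (z3), z3 = 1.
From the singleton clause (z8'), z8 = 0.
Case z1 = 1:
From the singleton clause (z4), z4 = 1.
From the singleton clause (z6'), z6 = 0.
No clause remains; z5 is free.

z1 ↦ 1; z2 ↦ 1; z3 ↦ 1; z4 ↦ 1; z5 ↦ 0; z6 ↦ 0; z7 ↦ 1; z8 ↦ 0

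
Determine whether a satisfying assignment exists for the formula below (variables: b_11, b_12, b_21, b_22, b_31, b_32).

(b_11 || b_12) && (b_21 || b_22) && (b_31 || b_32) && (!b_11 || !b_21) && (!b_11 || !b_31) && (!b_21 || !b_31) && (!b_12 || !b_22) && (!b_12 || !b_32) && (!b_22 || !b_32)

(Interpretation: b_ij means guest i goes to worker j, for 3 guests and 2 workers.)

Try b_11 = true.
From the singleton clause (!b_21), b_21 = false.
From the singleton clause (b_22), b_22 = true.
From the singleton clause (!b_31), b_31 = false.
From the singleton clause (b_32), b_32 = true.
Now (!b_32) is unsatisfied and unit — conflict.
Undo b_11 and try b_11 = false.
From the singleton clause (b_12), b_12 = true.
From the singleton clause (!b_22), b_22 = false.
From the singleton clause (b_21), b_21 = true.
From the singleton clause (!b_31), b_31 = false.
From the singleton clause (b_32), b_32 = true.
Now (!b_32) is unsatisfied and unit — conflict.
Either choice for b_11 ends in contradiction.
No assignment satisfies every clause.

No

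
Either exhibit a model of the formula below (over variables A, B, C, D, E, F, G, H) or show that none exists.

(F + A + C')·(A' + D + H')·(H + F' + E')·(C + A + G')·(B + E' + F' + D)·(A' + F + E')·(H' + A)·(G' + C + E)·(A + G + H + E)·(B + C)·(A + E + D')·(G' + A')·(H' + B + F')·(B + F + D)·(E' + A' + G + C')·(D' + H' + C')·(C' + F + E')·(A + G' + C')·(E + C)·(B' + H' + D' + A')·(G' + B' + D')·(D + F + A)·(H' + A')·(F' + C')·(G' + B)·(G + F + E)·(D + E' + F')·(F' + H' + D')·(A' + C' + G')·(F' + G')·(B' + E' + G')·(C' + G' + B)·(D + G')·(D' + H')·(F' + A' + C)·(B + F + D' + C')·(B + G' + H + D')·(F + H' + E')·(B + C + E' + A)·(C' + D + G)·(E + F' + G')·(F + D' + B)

A=0,  B=1,  C=0,  D=1,  E=1,  F=0,  G=0,  H=0

Suppose H = 0.
Suppose F = 0.
Suppose A = 0.
(C') alone gives C = 0.
(G') alone gives G = 0.
(E) alone gives E = 1.
(B) alone gives B = 1.
(D) alone gives D = 1.
This assignment satisfies each clause.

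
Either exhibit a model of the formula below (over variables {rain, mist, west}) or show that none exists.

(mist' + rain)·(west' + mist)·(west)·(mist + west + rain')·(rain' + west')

UNSATISFIABLE

(west) alone gives west = 1.
(mist) alone gives mist = 1.
(rain) alone gives rain = 1.
That conflicts with the unit clause (rain').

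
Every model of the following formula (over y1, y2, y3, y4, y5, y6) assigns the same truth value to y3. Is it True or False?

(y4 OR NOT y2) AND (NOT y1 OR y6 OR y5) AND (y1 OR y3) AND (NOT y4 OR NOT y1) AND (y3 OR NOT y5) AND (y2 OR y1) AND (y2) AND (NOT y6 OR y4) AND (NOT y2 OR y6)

Suppose y3 = false.
Unit clause (y1) forces y1 = true.
Unit clause (NOT y4) forces y4 = false.
Unit clause (NOT y2) forces y2 = false.
But (y2) is also a unit clause — contradiction.
So every satisfying assignment has y3 = True.

True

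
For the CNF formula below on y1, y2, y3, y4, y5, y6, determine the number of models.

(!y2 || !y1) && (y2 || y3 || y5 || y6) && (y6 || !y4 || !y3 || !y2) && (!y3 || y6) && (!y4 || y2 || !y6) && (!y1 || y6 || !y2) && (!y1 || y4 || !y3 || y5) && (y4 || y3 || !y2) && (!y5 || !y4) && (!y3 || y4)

9

There are 2^6 = 64 truth assignments over (y1, y2, y3, y4, y5, y6).
Split on y1. With y1 = true, the clauses containing y1 are satisfied and !y1 drops from the rest; 3 of the 2^5 = 32 assignments to the other variables satisfy what remains.
With y1 = false, by the same count on the reduced clause set, 6 assignments work.
Total: 3 + 6 = 9.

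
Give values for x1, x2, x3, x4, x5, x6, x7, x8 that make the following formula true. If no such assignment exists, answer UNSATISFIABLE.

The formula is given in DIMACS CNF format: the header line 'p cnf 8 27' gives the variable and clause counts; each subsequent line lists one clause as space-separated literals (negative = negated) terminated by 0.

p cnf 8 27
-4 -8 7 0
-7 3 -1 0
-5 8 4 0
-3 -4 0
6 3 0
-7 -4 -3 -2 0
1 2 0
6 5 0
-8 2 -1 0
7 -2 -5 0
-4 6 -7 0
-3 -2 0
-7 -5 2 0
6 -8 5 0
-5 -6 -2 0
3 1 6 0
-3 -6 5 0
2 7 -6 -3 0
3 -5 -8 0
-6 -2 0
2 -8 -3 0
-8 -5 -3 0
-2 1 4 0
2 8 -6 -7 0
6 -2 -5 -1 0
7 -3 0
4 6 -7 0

Case x3 = False:
The clause (x6) is unit, so x6 = True.
The clause (¬x2) is unit, so x2 = False.
The clause (x1) is unit, so x1 = True.
The clause (¬x7) is unit, so x7 = False.
The clause (¬x8) is unit, so x8 = False.
Case x5 = True:
The clause (x4) is unit, so x4 = True.
This assignment satisfies each clause.

x1=True, x2=False, x3=False, x4=True, x5=True, x6=True, x7=False, x8=False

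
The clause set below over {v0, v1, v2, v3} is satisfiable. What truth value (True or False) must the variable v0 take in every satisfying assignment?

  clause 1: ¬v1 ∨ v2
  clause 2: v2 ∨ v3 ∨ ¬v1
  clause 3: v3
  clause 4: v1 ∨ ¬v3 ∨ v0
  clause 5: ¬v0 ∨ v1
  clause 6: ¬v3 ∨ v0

True

Suppose v0 = False.
Unit clause (v3) forces v3 = True.
Now (¬v3) is unsatisfied and unit — conflict.
So every satisfying assignment has v0 = True.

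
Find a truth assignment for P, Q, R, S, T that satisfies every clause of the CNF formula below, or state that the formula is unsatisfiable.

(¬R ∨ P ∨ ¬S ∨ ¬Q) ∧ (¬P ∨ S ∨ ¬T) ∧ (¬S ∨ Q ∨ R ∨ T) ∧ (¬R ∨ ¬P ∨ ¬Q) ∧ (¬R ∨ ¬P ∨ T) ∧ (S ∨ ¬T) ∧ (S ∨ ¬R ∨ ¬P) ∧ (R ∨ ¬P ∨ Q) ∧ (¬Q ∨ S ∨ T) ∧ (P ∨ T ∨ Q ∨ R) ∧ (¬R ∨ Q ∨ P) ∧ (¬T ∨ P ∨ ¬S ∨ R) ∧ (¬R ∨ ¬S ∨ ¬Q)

P: True; Q: True; R: False; S: True; T: False

Case S = True:
Case R = False:
Case Q = True:
Case T = False:
All clauses hold; P can take either value.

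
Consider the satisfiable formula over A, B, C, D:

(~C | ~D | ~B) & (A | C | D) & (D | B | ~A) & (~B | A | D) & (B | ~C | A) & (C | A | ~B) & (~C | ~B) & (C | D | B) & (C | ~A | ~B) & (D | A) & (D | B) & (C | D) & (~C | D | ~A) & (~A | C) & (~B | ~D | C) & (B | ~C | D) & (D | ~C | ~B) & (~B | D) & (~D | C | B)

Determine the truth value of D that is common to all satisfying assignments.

Suppose D = 0.
Unit clause (A) forces A = 1.
Unit clause (B) forces B = 1.
Now (~B) is unsatisfied and unit — conflict.
So every satisfying assignment has D = True.

True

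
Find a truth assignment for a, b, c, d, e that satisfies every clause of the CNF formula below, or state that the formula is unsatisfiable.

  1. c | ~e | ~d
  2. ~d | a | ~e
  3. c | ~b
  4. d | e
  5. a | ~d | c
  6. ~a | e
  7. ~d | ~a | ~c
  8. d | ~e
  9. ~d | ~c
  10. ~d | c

Branch on c: set c = 1.
(~d) alone gives d = 0.
(e) alone gives e = 1.
Now (~e) is unsatisfied and unit — conflict.
That branch fails; take c = 0 instead.
(~b) alone gives b = 0.
(~d) alone gives d = 0.
(e) alone gives e = 1.
Now (~e) is unsatisfied and unit — conflict.
Either choice for c ends in contradiction.

UNSATISFIABLE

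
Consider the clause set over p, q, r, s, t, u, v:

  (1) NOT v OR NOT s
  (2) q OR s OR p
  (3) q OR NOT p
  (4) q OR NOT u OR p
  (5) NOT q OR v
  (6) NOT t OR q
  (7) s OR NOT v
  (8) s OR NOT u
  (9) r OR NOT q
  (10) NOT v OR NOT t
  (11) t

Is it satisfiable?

(t) alone gives t = true.
(q) alone gives q = true.
(v) alone gives v = true.
That conflicts with the unit clause (NOT v).
No assignment satisfies every clause.

Unsatisfiable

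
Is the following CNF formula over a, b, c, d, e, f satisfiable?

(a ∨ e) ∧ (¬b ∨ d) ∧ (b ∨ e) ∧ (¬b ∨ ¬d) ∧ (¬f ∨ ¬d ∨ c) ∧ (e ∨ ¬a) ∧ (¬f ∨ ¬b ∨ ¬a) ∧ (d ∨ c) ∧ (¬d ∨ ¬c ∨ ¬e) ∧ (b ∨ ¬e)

Case a = True:
From the singleton clause (e), e = True.
From the singleton clause (b), b = True.
From the singleton clause (d), d = True.
But (¬d) is also a unit clause — contradiction.
Undo a and try a = False.
From the singleton clause (e), e = True.
From the singleton clause (b), b = True.
From the singleton clause (d), d = True.
But (¬d) is also a unit clause — contradiction.
Neither a = True nor a = False works.
No assignment satisfies every clause.

No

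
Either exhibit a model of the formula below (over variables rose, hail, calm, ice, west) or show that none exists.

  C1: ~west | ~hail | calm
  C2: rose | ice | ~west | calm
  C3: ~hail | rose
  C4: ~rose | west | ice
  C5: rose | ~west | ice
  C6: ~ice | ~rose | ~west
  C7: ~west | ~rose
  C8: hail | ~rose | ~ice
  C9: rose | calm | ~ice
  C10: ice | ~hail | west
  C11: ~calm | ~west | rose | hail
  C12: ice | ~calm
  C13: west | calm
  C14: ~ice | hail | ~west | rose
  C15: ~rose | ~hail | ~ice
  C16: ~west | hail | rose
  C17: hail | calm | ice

rose ↦ 0; hail ↦ 0; calm ↦ 1; ice ↦ 1; west ↦ 0

Suppose hail = 0.
Suppose west = 0.
Unit clause (calm) forces calm = 1.
Unit clause (ice) forces ice = 1.
Unit clause (~rose) forces rose = 0.
This assignment satisfies each clause.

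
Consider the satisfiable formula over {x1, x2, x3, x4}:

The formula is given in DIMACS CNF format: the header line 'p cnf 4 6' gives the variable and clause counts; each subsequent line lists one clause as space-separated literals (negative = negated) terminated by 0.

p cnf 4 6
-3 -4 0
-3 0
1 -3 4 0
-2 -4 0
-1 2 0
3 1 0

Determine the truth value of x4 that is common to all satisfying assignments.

Suppose x4 = True.
From the singleton clause (¬x3), x3 = False.
From the singleton clause (¬x2), x2 = False.
From the singleton clause (¬x1), x1 = False.
Now (x1) is unsatisfied and unit — conflict.
So every satisfying assignment has x4 = False.

False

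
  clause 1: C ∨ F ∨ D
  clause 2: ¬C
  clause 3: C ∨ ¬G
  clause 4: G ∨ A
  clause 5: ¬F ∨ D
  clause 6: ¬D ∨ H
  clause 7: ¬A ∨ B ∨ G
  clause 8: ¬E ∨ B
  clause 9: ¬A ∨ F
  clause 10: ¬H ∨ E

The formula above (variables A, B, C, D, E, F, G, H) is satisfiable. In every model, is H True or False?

True

Suppose H = False.
(¬C) alone gives C = False.
(¬G) alone gives G = False.
(A) alone gives A = True.
(¬D) alone gives D = False.
(F) alone gives F = True.
That conflicts with the unit clause (¬F).
So every satisfying assignment has H = True.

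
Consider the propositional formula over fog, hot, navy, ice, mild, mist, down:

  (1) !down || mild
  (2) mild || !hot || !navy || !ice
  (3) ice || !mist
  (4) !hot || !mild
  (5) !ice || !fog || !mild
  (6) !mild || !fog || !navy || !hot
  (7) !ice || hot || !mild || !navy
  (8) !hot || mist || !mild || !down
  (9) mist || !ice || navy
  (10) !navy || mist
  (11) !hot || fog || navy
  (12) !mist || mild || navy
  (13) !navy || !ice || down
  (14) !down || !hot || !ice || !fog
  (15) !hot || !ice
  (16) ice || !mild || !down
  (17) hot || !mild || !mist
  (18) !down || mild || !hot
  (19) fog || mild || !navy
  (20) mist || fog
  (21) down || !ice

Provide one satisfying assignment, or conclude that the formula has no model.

Suppose down = false.
From the singleton clause (!ice), ice = false.
From the singleton clause (!mist), mist = false.
From the singleton clause (!navy), navy = false.
From the singleton clause (fog), fog = true.
Suppose hot = true.
From the singleton clause (!mild), mild = false.
All clauses are satisfied.

fog=true, hot=true, navy=false, ice=false, mild=false, mist=false, down=false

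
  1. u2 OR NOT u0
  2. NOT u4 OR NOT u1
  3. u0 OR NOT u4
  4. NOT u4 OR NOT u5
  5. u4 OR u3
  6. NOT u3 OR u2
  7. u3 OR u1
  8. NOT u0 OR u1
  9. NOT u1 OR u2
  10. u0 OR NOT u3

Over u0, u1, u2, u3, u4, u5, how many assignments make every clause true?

2

There are 2^6 = 64 truth assignments over (u0, u1, u2, u3, u4, u5).
Split on u0. With u0 = true, the clauses containing u0 are satisfied and NOT u0 drops from the rest; 2 of the 2^5 = 32 assignments to the other variables satisfy what remains.
With u0 = false, by the same count on the reduced clause set, 0 assignments work.
(One model: u0=T, u1=T, u2=T, u3=T, u4=F, u5=F.)
Total: 2 + 0 = 2.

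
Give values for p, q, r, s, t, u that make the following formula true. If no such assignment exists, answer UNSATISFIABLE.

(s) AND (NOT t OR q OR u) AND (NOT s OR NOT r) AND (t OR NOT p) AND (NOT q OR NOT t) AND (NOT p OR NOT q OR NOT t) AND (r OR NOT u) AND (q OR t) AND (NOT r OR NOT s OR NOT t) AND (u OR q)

p=false; q=true; r=false; s=true; t=false; u=false

(s) alone gives s = true.
(NOT r) alone gives r = false.
(NOT u) alone gives u = false.
(q) alone gives q = true.
(NOT t) alone gives t = false.
(NOT p) alone gives p = false.
All clauses are satisfied.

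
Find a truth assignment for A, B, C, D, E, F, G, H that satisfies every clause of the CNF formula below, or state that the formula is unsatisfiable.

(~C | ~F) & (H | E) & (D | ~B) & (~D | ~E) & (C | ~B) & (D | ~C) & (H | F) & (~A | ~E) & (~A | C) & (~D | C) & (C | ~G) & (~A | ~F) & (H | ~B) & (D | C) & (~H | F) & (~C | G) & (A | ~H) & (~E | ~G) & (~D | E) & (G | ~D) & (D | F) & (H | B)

UNSATISFIABLE

Suppose C = 0.
From the singleton clause (~B), B = 0.
From the singleton clause (~A), A = 0.
From the singleton clause (~D), D = 0.
Now (D) is unsatisfied and unit — conflict.
Undo C and try C = 1.
From the singleton clause (~F), F = 0.
From the singleton clause (D), D = 1.
From the singleton clause (~E), E = 0.
Now (E) is unsatisfied and unit — conflict.
Both values of C lead to a conflict.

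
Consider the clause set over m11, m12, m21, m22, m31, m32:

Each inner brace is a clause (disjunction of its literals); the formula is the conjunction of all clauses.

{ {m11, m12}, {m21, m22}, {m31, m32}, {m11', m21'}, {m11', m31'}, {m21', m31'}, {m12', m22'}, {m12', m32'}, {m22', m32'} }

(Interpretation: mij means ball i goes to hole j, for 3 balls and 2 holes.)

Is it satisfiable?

No

Suppose m11 = 1.
From the singleton clause (m21'), m21 = 0.
From the singleton clause (m22), m22 = 1.
From the singleton clause (m31'), m31 = 0.
From the singleton clause (m32), m32 = 1.
But (m32') is also a unit clause — contradiction.
So m11 must be the other value — set m11 = 0.
From the singleton clause (m12), m12 = 1.
From the singleton clause (m22'), m22 = 0.
From the singleton clause (m21), m21 = 1.
From the singleton clause (m31'), m31 = 0.
From the singleton clause (m32), m32 = 1.
But (m32') is also a unit clause — contradiction.
Neither m11 = 1 nor m11 = 0 works.
No assignment satisfies every clause.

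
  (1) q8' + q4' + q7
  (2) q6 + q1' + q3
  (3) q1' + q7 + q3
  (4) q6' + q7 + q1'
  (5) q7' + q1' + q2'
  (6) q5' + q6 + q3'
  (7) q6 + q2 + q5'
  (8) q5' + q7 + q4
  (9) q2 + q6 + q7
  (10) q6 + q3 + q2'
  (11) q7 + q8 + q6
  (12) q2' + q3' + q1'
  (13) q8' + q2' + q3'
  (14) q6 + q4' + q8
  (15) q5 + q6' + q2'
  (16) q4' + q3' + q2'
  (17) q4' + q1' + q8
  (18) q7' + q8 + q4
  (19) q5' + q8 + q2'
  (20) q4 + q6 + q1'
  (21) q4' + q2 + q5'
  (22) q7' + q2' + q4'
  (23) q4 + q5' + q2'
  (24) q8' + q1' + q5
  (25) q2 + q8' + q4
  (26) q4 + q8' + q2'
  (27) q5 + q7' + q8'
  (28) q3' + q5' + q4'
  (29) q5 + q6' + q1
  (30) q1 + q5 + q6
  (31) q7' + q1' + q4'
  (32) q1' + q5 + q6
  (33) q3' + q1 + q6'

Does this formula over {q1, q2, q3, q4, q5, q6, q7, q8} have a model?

Unsatisfiable

Case q8 = 0:
Case q7 = 1:
(q4) alone gives q4 = 1.
(q6) alone gives q6 = 1.
(q1') alone gives q1 = 0.
(q2') alone gives q2 = 0.
(q5') alone gives q5 = 0.
But (q5) is also a unit clause — contradiction.
Undo q7 and try q7 = 0.
(q6) alone gives q6 = 1.
(q1') alone gives q1 = 0.
(q5) alone gives q5 = 1.
(q4) alone gives q4 = 1.
(q2') alone gives q2 = 0.
But (q2) is also a unit clause — contradiction.
Both values of q7 lead to a conflict.
Undo q8 and try q8 = 1.
Case q4 = 0:
(q2) alone gives q2 = 1.
But (q2') is also a unit clause — contradiction.
Undo q4 and try q4 = 1.
(q7) alone gives q7 = 1.
(q2') alone gives q2 = 0.
(q5') alone gives q5 = 0.
But (q5) is also a unit clause — contradiction.
Both values of q4 lead to a conflict.
Both values of q8 lead to a conflict.
No assignment satisfies every clause.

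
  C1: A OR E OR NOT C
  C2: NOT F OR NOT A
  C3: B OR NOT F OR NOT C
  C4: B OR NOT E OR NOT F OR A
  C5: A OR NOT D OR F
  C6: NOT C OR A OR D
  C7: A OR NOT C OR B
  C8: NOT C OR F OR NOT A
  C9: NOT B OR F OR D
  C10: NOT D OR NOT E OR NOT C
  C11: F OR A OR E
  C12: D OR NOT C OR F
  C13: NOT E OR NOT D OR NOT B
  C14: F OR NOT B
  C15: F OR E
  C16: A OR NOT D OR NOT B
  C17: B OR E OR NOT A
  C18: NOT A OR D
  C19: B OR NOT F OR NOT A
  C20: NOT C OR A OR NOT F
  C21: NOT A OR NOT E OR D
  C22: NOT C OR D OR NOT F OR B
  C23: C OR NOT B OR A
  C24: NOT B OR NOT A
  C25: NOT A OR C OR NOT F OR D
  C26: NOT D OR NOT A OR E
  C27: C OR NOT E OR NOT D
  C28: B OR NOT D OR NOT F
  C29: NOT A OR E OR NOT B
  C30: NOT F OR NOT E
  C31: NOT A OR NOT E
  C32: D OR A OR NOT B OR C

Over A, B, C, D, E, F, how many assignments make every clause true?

2

There are 2^6 = 64 truth assignments over (A, B, C, D, E, F).
Split on A. With A = true, the clauses containing A are satisfied and NOT A drops from the rest; 0 of the 2^5 = 32 assignments to the other variables satisfy what remains.
With A = false, by the same count on the reduced clause set, 2 assignments work.
(One model: A=F, B=F, C=F, D=F, E=F, F=T.)
Total: 0 + 2 = 2.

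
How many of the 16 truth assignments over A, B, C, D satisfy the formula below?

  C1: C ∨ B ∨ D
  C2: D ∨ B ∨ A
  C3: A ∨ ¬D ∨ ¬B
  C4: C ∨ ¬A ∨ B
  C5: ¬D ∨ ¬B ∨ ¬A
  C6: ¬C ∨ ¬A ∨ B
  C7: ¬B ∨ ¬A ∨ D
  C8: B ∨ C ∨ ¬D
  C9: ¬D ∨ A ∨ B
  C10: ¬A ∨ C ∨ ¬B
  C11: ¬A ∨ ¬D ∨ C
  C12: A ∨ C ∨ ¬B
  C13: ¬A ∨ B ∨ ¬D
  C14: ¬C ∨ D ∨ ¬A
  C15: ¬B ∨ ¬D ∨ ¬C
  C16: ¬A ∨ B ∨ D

1

There are 2^4 = 16 truth assignments over (A, B, C, D).
Check each against the 16 clauses (columns in the order A, B, C, D):
  F F F F  ✗ fails (C ∨ B ∨ D)
  F F F T  ✗ fails (B ∨ C ∨ ¬D)
  F F T F  ✗ fails (D ∨ B ∨ A)
  F F T T  ✗ fails (¬D ∨ A ∨ B)
  F T F F  ✗ fails (A ∨ C ∨ ¬B)
  F T F T  ✗ fails (A ∨ ¬D ∨ ¬B)
  F T T F  ✓ satisfies all
  F T T T  ✗ fails (A ∨ ¬D ∨ ¬B)
  T F F F  ✗ fails (C ∨ B ∨ D)
  T F F T  ✗ fails (C ∨ ¬A ∨ B)
  T F T F  ✗ fails (¬C ∨ ¬A ∨ B)
  T F T T  ✗ fails (¬C ∨ ¬A ∨ B)
  T T F F  ✗ fails (¬B ∨ ¬A ∨ D)
  T T F T  ✗ fails (¬D ∨ ¬B ∨ ¬A)
  T T T F  ✗ fails (¬B ∨ ¬A ∨ D)
  T T T T  ✗ fails (¬D ∨ ¬B ∨ ¬A)
1 of the 16 rows is a model.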